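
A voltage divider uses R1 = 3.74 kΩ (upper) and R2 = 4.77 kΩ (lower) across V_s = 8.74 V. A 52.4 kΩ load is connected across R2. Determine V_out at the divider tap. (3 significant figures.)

First combine the lower leg with the load: R2 ‖ R_L = 4.372 kΩ.
Voltage divider with the loaded lower leg: V_out = 8.74 × 4.372/(3.74 + 4.372) = 8.74 × 0.5390 = 4.710 V.

V_out ≈ 4.71 V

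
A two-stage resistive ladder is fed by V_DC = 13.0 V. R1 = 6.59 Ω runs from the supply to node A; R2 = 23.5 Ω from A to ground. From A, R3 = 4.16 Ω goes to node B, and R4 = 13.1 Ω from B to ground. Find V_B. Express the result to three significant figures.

The second stage (R3 + R4 = 17.26 Ω) loads node A in parallel with R2.
R2 ‖ (R3+R4) = 9.951 Ω.
V_A = 13.0 × 9.951/(6.59 + 9.951) = 7.821 V.
Stage 2 is unloaded, so V_B = V_A · R4/(R3+R4) = 7.821 × 13.1/17.26 = 5.936 V.

V_B ≈ 5.94 V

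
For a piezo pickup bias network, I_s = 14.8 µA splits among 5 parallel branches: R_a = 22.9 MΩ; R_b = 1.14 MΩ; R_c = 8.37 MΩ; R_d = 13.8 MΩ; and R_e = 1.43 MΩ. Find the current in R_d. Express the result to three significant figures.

I ≈ 0.592 µA

Total conductance ΣG = 1/22.9 + 1/1.14 + 1/8.37 + 1/13.8 + 1/1.43 = 1.812 (units of 1/MΩ).
Current divider: I(R_d) = I_s · G_k/ΣG = 14.8 × (0.07246/1.812) = 14.8 × 0.03999 = 0.5918 µA.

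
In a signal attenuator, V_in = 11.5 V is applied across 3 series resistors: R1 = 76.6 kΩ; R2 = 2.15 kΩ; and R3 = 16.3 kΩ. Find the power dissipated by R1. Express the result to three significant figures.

ΣR = 95.05 kΩ → I = 11.5/95.05 = 0.1210 mA.
V(R1) = I·R = 9.268 V; P = V·I = 9.268 × 0.1210 = 1.121 mW.

P ≈ 1.12 mW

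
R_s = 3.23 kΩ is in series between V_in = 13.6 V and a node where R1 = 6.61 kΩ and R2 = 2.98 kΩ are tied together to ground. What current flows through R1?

I ≈ 0.800 mA

Equivalent of the parallel group: R_p = 2.054 kΩ.
V_A = 13.6 × 2.054/5.284 = 5.287 V.
Branch current I = V_A/R1 = 5.287/6.61 = 0.7998 mA.
(Equivalently: I_total = 2.574 mA, then current-divider fraction G_k/ΣG = 0.3107.)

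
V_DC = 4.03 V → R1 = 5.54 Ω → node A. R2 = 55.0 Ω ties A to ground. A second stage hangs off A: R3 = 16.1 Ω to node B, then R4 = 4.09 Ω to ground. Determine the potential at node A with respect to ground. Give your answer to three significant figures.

V_A ≈ 2.93 V

The second stage (R3 + R4 = 20.19 Ω) loads node A in parallel with R2.
R2 ‖ (R3+R4) = 14.77 Ω.
V_A = 4.03 × 14.77/(5.54 + 14.77) = 2.931 V.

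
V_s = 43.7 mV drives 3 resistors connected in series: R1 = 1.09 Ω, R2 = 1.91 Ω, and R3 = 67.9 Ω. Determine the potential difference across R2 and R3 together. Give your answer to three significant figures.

Total series resistance ΣR = 1.09 + 1.91 + 67.9 = 70.90 Ω.
R_{R2..R3} = 1.91 + 67.9 = 69.81 Ω.
V = V_s · R/ΣR = 43.7 × 0.9846 = 43.03 mV.

V ≈ 43.0 mV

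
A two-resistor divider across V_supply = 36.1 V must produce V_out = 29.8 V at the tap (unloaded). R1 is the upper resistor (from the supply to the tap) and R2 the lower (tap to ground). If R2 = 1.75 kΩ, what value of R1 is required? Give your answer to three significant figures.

Required fraction k = V_out/V_supply = 0.8255.
R1 = R2·(1/k − 1) = 1.75 × 0.2114 = 0.3700 kΩ.

R1 ≈ 0.370 kΩ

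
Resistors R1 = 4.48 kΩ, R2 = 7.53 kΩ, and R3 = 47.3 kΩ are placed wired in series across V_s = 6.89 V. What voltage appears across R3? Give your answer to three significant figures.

V ≈ 5.49 V

Total series resistance ΣR = 4.48 + 7.53 + 47.3 = 59.31 kΩ.
Voltage divider: V = V_s · (47.30 / 59.31) = 6.89 × 0.7975 = 5.495 V.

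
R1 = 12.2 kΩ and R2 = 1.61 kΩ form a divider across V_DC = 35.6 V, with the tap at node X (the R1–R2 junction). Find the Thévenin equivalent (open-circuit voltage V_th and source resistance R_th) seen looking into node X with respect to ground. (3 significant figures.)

Open-circuit (no load on X): V_th = V_DC · R2/(R1 + R2) = 35.6 × 1.61/(12.20 + 1.61) = 4.150 V.
Zeroing V_DC shorts the top of R1 to ground, so R_th = R1 ‖ R2 = 1.422 kΩ.

V_th ≈ 4.15 V, R_th ≈ 1.42 kΩ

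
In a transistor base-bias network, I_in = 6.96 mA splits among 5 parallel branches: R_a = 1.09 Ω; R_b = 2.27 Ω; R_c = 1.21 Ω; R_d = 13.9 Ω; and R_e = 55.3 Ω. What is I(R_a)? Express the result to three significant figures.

I ≈ 2.81 mA

ΣG = 1/1.09 + 1/2.27 + 1/1.21 + 1/13.9 + 1/55.3 = 2.274.
By the current-divider rule, I = I_in · G_k/ΣG = 6.96 × 0.4034 = 2.807 mA.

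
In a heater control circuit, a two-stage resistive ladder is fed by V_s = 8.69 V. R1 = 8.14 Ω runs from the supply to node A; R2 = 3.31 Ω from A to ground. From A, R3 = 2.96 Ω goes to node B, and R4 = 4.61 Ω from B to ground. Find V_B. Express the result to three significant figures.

V_B ≈ 1.17 V

Node A sees R2 in parallel with the series input of stage 2, R3 + R4 = 7.570 Ω.
Effective lower resistance at A: R2 ‖ 7.570 = 2.303 Ω.
First divider: V_A = V_s · 2.303/(8.14 + 2.303) = 1.916 V.
Then the unloaded second divider: V_B = V_A × R4/(R3+R4) = 1.916 × 0.6090 = 1.167 V.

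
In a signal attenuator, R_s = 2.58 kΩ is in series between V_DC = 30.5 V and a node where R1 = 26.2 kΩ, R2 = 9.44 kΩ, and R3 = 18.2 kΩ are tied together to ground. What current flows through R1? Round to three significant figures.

I ≈ 0.769 mA

Equivalent of the parallel group: R_p = 5.024 kΩ.
V_A = 30.5 × 5.024/7.604 = 20.15 V.
I(R1) = V_A / R1 = 20.15/26.2 = 0.7691 mA.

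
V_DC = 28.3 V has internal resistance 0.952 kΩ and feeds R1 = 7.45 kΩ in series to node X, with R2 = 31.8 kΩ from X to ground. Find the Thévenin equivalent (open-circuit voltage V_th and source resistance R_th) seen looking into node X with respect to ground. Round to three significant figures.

R1' = 0.952 + 7.45 = 8.402 kΩ (source resistance + R1).
V_th is the unloaded tap voltage: V_DC · R2/(R1'+R2) = 28.3 × 0.7910 = 22.39 V.
Looking into X with the source shorted: R_th = R1'·R2/(R1'+R2) = 8.402 × 31.8/40.20 = 6.646 kΩ.

V_th ≈ 22.4 V, R_th ≈ 6.65 kΩ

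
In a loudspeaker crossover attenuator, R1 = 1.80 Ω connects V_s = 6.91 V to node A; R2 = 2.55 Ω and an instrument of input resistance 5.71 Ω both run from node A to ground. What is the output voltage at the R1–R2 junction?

V_out ≈ 3.42 V

R2 ‖ R_L = (2.55 × 5.71)/(2.55 + 5.71) = 1.763 Ω.
Now apply the divider: V_out = 6.91 × 0.4948 = 3.419 V.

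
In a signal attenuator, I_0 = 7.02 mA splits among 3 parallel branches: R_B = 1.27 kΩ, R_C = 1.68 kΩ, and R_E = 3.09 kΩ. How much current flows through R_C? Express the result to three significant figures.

I ≈ 2.45 mA

Total conductance ΣG = 1/1.27 + 1/1.68 + 1/3.09 = 1.706 (units of 1/kΩ).
R_C takes the fraction G_k/ΣG = 0.5952/1.706 = 0.3489, so I = 7.02 × 0.3489 = 2.449 mA.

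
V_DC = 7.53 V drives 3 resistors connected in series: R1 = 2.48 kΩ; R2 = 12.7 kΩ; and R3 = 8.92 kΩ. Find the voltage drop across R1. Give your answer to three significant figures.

V ≈ 0.775 V

Total series resistance ΣR = 2.48 + 12.7 + 8.92 = 24.10 kΩ.
V = V_DC · R/ΣR = 7.53 × 0.1029 = 0.7749 V.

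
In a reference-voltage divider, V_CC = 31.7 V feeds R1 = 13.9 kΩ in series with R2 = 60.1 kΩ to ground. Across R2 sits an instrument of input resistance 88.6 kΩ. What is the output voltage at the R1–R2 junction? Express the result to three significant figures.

First combine the lower leg with the load: R2 ‖ R_L = 35.81 kΩ.
Now apply the divider: V_out = 31.7 × 0.7204 = 22.84 V.
(Unloaded it would be 25.7 V; the load pulls it down.)

V_out ≈ 22.8 V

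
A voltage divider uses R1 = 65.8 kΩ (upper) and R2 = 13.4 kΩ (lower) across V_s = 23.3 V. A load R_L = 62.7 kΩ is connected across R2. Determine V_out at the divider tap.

The load sits in parallel with R2, giving an effective lower resistance R2' = R2·R_L/(R2+R_L) = 11.04 kΩ.
Then V_out = V_s · R2'/(R1 + R2') = 23.3 × 11.04/76.84 = 3.348 V.
(Unloaded it would be 3.94 V; the load pulls it down.)

V_out ≈ 3.35 V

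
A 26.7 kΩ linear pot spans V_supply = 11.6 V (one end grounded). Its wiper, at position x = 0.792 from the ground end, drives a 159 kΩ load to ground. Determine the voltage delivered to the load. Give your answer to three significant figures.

V_out ≈ 8.94 V

Split the track: R_lower = x·R_p = 21.15 kΩ, R_upper = (1−x)·R_p = 5.554 kΩ.
(x·R_p) ‖ R_L = 18.66 kΩ.
V_out = 11.6 × 18.66/(5.554 + 18.66) = 8.940 V.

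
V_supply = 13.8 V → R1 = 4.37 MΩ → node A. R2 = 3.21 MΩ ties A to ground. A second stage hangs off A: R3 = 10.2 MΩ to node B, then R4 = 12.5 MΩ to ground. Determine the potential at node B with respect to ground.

Looking into the second stage from A: R3 + R4 = 22.70 MΩ appears in parallel with R2.
R2 ‖ (R3+R4) = 2.812 MΩ.
V_A = 13.8 × 2.812/(4.37 + 2.812) = 5.404 V.
Stage 2 is unloaded, so V_B = V_A · R4/(R3+R4) = 5.404 × 12.5/22.70 = 2.976 V.

V_B ≈ 2.98 V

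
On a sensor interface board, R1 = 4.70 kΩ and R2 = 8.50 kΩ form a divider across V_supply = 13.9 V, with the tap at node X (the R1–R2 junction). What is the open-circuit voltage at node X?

Open-circuit (no load on X): V_th = V_supply · R2/(R1 + R2) = 13.9 × 8.50/(4.700 + 8.50) = 8.951 V.

V_th ≈ 8.95 V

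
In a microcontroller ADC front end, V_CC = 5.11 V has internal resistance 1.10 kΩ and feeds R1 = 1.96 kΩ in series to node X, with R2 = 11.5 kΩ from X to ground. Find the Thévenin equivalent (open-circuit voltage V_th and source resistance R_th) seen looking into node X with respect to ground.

R1' = 1.10 + 1.96 = 3.060 kΩ (source resistance + R1).
Open-circuit (no load on X): V_th = V_CC · R2/(R1' + R2) = 5.11 × 11.5/(3.060 + 11.5) = 4.036 V.
Looking into X with the source shorted: R_th = R1'·R2/(R1'+R2) = 3.060 × 11.5/14.56 = 2.417 kΩ.

V_th ≈ 4.04 V, R_th ≈ 2.42 kΩ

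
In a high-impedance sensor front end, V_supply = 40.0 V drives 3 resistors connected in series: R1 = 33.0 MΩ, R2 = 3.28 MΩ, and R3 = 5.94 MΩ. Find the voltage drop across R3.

Total series resistance ΣR = 33.0 + 3.28 + 5.94 = 42.22 MΩ.
V = V_supply · R/ΣR = 40.0 × 0.1407 = 5.628 V.

V ≈ 5.63 V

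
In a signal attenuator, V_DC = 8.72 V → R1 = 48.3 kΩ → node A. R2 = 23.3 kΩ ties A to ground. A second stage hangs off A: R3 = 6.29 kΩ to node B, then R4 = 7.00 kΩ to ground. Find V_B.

V_B ≈ 0.685 V

The second stage (R3 + R4 = 13.29 kΩ) loads node A in parallel with R2.
Effective lower resistance at A: R2 ‖ 13.29 = 8.463 kΩ.
First divider: V_A = V_DC · 8.463/(48.3 + 8.463) = 1.300 V.
Stage 2 is unloaded, so V_B = V_A · R4/(R3+R4) = 1.300 × 7.00/13.29 = 0.6848 V.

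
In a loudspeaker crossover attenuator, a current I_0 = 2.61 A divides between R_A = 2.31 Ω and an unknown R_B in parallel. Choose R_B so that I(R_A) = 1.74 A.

R_B ≈ 4.62 Ω

In a two-way split, I_A/I_0 = R_B/(R_A + R_B).
1.74/2.61 = R_B/(R_A + R_B) → R_B = R_A · (0.6667)/(1 − 0.6667) = 2.31 × 2.000 = 4.620 Ω.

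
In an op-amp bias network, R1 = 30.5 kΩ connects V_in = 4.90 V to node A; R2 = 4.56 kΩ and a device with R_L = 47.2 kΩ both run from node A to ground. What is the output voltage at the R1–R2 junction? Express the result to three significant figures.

V_out ≈ 0.588 V

First combine the lower leg with the load: R2 ‖ R_L = 4.158 kΩ.
Then V_out = V_in · R2'/(R1 + R2') = 4.90 × 4.158/34.66 = 0.5879 V.
(Unloaded it would be 0.637 V; the load pulls it down.)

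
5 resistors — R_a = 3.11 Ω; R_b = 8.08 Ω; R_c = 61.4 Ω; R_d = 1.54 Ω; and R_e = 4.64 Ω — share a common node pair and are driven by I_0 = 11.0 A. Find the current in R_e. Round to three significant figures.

ΣG = 1/3.11 + 1/8.08 + 1/61.4 + 1/1.54 + 1/4.64 = 1.326.
By the current-divider rule, I = I_0 · G_k/ΣG = 11.0 × 0.1625 = 1.787 A.

I ≈ 1.79 A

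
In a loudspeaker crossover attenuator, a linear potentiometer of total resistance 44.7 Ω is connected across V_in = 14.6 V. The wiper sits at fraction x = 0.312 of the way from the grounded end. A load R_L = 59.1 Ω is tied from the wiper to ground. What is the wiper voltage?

Lower segment x·R_p = 13.95 Ω; upper segment (1−x)·R_p = 30.75 Ω.
(x·R_p) ‖ R_L = 11.28 Ω.
V_out = 14.6 × 11.28/(30.75 + 11.28) = 3.919 V.
(Unloaded: V_out = x·V_in = 4.56 V.)

V_out ≈ 3.92 V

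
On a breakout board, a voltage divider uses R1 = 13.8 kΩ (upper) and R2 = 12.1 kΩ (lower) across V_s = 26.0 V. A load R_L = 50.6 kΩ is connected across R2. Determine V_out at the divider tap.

First combine the lower leg with the load: R2 ‖ R_L = 9.765 kΩ.
Now apply the divider: V_out = 26.0 × 0.4144 = 10.77 V.

V_out ≈ 10.8 V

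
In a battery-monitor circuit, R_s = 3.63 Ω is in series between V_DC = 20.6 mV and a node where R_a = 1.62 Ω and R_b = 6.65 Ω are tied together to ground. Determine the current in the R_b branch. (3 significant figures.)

Equivalent of the parallel group: R_p = 1.303 Ω.
V_A by voltage divider: V_A = 20.6 × 1.303/(3.63 + 1.303) = 5.440 mV.
Branch current I = V_A/R_b = 5.440/6.65 = 0.8181 mA.
(Equivalently: I_total = 4.176 mA, then current-divider fraction G_k/ΣG = 0.1959.)

I ≈ 0.818 mA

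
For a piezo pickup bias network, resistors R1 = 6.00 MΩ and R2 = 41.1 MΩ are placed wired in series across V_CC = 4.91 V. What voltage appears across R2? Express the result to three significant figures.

Series total: ΣR = 6.00 + 41.1 = 47.10 MΩ.
V = V_CC · R/ΣR = 4.91 × 0.8726 = 4.285 V.

V ≈ 4.28 V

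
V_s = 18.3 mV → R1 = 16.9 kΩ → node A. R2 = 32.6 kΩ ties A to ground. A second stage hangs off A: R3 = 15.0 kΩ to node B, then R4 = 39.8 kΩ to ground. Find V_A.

Node A sees R2 in parallel with the series input of stage 2, R3 + R4 = 54.80 kΩ.
R2 ‖ (R3+R4) = 20.44 kΩ.
First divider: V_A = V_s · 20.44/(16.9 + 20.44) = 10.02 mV.

V_A ≈ 10.0 mV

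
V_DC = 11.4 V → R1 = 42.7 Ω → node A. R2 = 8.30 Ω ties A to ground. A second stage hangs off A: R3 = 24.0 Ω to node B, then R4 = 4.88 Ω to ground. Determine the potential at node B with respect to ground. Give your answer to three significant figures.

Looking into the second stage from A: R3 + R4 = 28.88 Ω appears in parallel with R2.
Effective lower resistance at A: R2 ‖ 28.88 = 6.447 Ω.
So V_A = 11.4 × 0.1312 = 1.495 V.
V_B = V_A × 0.1690 = 0.2527 V.

V_B ≈ 0.253 V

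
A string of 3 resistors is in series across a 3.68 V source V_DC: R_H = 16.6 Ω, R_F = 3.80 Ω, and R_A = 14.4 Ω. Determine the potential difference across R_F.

Series total: ΣR = 16.6 + 3.80 + 14.4 = 34.80 Ω.
V = V_DC · R/ΣR = 3.68 × 0.1092 = 0.4018 V.

V ≈ 0.402 V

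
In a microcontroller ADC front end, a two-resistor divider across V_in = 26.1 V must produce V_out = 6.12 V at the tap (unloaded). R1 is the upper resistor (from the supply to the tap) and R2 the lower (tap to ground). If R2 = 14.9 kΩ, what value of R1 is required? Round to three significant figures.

R1 ≈ 48.6 kΩ

Required fraction k = V_out/V_in = 0.2345.
R1 = R2·(1/k − 1) = 14.9 × 3.265 = 48.64 kΩ.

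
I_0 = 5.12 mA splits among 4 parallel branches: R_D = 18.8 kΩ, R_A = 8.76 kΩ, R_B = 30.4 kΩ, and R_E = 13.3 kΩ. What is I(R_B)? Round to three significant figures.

I ≈ 0.611 mA

Total conductance ΣG = 1/18.8 + 1/8.76 + 1/30.4 + 1/13.3 = 0.2754 (units of 1/kΩ).
By the current-divider rule, I = I_0 · G_k/ΣG = 5.12 × 0.1194 = 0.6115 mA.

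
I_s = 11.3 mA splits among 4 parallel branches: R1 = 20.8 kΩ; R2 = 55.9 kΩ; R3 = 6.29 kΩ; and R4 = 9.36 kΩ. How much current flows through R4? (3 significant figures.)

Conductances: ΣG = 1/20.8 + 1/55.9 + 1/6.29 + 1/9.36 = 0.3318 (1/kΩ).
R4 takes the fraction G_k/ΣG = 0.1068/0.3318 = 0.3220, so I = 11.3 × 0.3220 = 3.639 mA.

I ≈ 3.64 mA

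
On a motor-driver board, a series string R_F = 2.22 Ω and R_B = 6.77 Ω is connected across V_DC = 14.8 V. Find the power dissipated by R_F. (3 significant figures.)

ΣR = 8.990 Ω → I = 14.8/8.990 = 1.646 A.
P(R_F) = I²·R_F = (1.646)² × 2.22 = 6.017 W.

P ≈ 6.02 W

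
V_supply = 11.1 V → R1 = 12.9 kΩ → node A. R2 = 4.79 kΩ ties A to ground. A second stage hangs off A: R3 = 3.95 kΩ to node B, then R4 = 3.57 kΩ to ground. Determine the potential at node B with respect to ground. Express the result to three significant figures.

Node A sees R2 in parallel with the series input of stage 2, R3 + R4 = 7.520 kΩ.
R2 ‖ (R3+R4) = 2.926 kΩ.
First divider: V_A = V_supply · 2.926/(12.9 + 2.926) = 2.052 V.
Stage 2 is unloaded, so V_B = V_A · R4/(R3+R4) = 2.052 × 3.57/7.520 = 0.9743 V.

V_B ≈ 0.974 V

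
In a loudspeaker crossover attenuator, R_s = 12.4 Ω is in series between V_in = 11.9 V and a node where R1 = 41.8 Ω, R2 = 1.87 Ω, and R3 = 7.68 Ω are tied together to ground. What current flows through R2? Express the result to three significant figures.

I ≈ 0.667 A

Combine the parallel branches: R_p = (1/41.8 + 1/1.87 + 1/7.68)⁻¹ = 1.452 Ω.
V_A = 11.9 × 1.452/13.85 = 1.247 V.
Branch current I = V_A/R2 = 1.247/1.87 = 0.6669 A.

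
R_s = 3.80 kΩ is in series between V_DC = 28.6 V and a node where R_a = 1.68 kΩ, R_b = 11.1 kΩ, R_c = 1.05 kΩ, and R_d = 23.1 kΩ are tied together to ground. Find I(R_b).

Equivalent of the parallel group: R_p = 0.5949 kΩ.
V_A = 28.6 × 0.5949/4.395 = 3.871 V.
Branch current I = V_A/R_b = 3.871/11.1 = 0.3488 mA.

I ≈ 0.349 mA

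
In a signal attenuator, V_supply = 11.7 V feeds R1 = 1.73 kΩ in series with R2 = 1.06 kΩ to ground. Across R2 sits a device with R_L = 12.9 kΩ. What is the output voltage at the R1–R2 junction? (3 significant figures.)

V_out ≈ 4.23 V

First combine the lower leg with the load: R2 ‖ R_L = 0.9795 kΩ.
Voltage divider with the loaded lower leg: V_out = 11.7 × 0.9795/(1.73 + 0.9795) = 11.7 × 0.3615 = 4.230 V.
(Unloaded it would be 4.45 V; the load pulls it down.)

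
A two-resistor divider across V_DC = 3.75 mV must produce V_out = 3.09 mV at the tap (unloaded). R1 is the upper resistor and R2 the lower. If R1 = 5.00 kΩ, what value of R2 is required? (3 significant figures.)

R2 ≈ 23.4 kΩ

Required fraction k = V_out/V_DC = 0.8240.
R2 = R1 · 0.8240/(1 − 0.8240) = 23.41 kΩ.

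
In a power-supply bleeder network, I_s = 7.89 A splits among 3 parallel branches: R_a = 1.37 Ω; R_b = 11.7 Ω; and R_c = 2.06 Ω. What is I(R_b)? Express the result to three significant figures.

I ≈ 0.518 A

Total conductance ΣG = 1/1.37 + 1/11.7 + 1/2.06 = 1.301 (units of 1/Ω).
By the current-divider rule, I = I_s · G_k/ΣG = 7.89 × 0.06570 = 0.5184 A.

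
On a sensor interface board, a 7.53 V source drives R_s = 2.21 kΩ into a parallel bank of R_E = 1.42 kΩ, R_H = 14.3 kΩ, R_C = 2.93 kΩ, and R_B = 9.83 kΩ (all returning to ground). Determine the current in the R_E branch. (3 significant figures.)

Combine the parallel branches: R_p = (1/1.42 + 1/14.3 + 1/2.93 + 1/9.83)⁻¹ = 0.8216 kΩ.
V_A = 7.53 × 0.8216/3.032 = 2.041 V.
I(R_E) = V_A / R_E = 2.041/1.42 = 1.437 mA.
(Equivalently: I_total = 2.484 mA, then current-divider fraction G_k/ΣG = 0.5786.)

I ≈ 1.44 mA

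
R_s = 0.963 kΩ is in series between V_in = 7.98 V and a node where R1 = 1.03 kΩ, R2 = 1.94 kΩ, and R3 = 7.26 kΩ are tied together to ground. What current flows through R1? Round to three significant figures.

I ≈ 3.02 mA

Equivalent of the parallel group: R_p = 0.6157 kΩ.
Node voltage V_A = V_in · R_p/(R_s + R_p) = 7.98 × 0.3900 = 3.112 V.
Branch current I = V_A/R1 = 3.112/1.03 = 3.022 mA.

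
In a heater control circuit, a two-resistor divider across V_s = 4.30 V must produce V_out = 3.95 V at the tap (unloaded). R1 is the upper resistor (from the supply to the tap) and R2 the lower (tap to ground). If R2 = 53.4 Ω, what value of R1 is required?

V_out/V_s = R2/(R1+R2) = 0.9186.
Rearranging, R1 = R2·(1−k)/k = 53.4 × 0.08861 = 4.732 Ω.

R1 ≈ 4.73 Ω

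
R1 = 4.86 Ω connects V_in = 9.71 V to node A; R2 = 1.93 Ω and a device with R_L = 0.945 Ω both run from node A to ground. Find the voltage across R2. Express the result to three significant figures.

The load sits in parallel with R2, giving an effective lower resistance R2' = R2·R_L/(R2+R_L) = 0.6344 Ω.
Then V_out = V_in · R2'/(R1 + R2') = 9.71 × 0.6344/5.494 = 1.121 V.
(Unloaded it would be 2.76 V; the load pulls it down.)

V_out ≈ 1.12 V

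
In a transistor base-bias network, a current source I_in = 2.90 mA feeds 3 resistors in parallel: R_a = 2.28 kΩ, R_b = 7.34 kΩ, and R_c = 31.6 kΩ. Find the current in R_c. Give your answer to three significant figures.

I ≈ 0.151 mA

Conductances: ΣG = 1/2.28 + 1/7.34 + 1/31.6 = 0.6065 (1/kΩ).
R_c takes the fraction G_k/ΣG = 0.03165/0.6065 = 0.05218, so I = 2.90 × 0.05218 = 0.1513 mA.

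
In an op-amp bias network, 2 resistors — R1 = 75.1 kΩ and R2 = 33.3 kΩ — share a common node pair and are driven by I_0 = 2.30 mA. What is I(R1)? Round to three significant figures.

Two-branch current divider: I_k = I_0 · R_other/(R_1 + R_2).
I(R1) = 2.30 × 33.3/(75.1 + 33.3) = 2.30 × 0.3072 = 0.7065 mA.

I ≈ 0.707 mA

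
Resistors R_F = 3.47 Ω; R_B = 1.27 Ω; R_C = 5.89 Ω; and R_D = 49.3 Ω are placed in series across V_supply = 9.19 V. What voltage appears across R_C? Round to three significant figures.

Total series resistance ΣR = 3.47 + 1.27 + 5.89 + 49.3 = 59.93 Ω.
Voltage divider: V = V_supply · (5.890 / 59.93) = 9.19 × 0.09828 = 0.9032 V.

V ≈ 0.903 V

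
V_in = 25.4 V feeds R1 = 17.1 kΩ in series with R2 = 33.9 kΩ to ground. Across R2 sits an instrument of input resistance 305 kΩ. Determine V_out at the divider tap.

The load sits in parallel with R2, giving an effective lower resistance R2' = R2·R_L/(R2+R_L) = 30.51 kΩ.
Now apply the divider: V_out = 25.4 × 0.6408 = 16.28 V.

V_out ≈ 16.3 V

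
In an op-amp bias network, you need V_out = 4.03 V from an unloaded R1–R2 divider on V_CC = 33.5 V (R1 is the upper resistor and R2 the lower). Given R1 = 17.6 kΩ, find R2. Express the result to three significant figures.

R2 ≈ 2.41 kΩ

Required fraction k = V_out/V_CC = 0.1203.
Rearranging, R2 = R1·k/(1−k) = 17.6 × 0.1367 = 2.407 kΩ.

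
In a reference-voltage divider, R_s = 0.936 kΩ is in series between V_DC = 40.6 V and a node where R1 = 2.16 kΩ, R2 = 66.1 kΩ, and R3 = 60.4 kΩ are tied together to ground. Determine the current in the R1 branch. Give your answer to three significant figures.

I ≈ 12.8 mA

Equivalent of the parallel group: R_p = 2.022 kΩ.
V_A = 40.6 × 2.022/2.958 = 27.75 V.
I(R1) = V_A / R1 = 27.75/2.16 = 12.85 mA.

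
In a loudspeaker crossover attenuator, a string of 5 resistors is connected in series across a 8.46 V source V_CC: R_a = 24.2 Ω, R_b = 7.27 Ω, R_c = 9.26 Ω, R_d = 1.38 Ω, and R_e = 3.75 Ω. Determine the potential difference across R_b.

V ≈ 1.34 V

Series total: ΣR = 24.2 + 7.27 + 9.26 + 1.38 + 3.75 = 45.86 Ω.
Voltage divider: V = V_CC · (7.270 / 45.86) = 8.46 × 0.1585 = 1.341 V.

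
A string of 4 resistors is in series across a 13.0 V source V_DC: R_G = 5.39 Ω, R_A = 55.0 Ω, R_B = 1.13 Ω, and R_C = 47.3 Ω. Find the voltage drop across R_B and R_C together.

V ≈ 5.79 V

ΣR = 5.39 + 55.0 + 1.13 + 47.3 = 108.8 Ω.
R_{R_B..R_C} = 1.13 + 47.3 = 48.43 Ω.
By the voltage-divider rule, V = 13.0 × 48.43/108.8 = 5.786 V.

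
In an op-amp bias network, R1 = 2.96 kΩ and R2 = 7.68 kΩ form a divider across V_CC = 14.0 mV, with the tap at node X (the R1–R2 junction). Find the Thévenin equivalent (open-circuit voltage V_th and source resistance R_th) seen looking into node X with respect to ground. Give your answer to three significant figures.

V_th ≈ 10.1 mV, R_th ≈ 2.14 kΩ

V_th is the unloaded tap voltage: V_CC · R2/(R1+R2) = 14.0 × 0.7218 = 10.11 mV.
With V_CC suppressed (replaced by a short), R_th = R1 ‖ R2 = (2.960 × 7.68)/(2.960 + 7.68) = 2.137 kΩ.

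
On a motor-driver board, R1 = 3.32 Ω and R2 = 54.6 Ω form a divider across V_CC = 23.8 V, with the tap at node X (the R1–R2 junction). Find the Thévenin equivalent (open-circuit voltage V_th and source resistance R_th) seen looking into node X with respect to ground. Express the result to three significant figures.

With X open, the divider is unloaded: V_th = 23.8 × 54.6/57.92 = 22.44 V.
With V_CC suppressed (replaced by a short), R_th = R1 ‖ R2 = (3.320 × 54.6)/(3.320 + 54.6) = 3.130 Ω.

V_th ≈ 22.4 V, R_th ≈ 3.13 Ω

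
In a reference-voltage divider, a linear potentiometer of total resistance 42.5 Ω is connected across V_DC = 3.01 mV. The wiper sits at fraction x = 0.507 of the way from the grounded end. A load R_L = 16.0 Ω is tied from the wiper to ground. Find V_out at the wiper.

Lower segment x·R_p = 21.55 Ω; upper segment (1−x)·R_p = 20.95 Ω.
R_L loads the lower segment: effective lower R = 9.182 Ω.
Then V_out = V_DC · 9.182/(20.95 + 9.182) = 0.9171 mV.

V_out ≈ 0.917 mV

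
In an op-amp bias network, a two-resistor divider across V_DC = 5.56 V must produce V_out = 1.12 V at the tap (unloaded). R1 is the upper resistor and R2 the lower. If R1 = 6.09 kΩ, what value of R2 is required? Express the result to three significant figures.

R2 ≈ 1.54 kΩ

Required fraction k = V_out/V_DC = 0.2014.
R2 = R1 · 0.2014/(1 − 0.2014) = 1.536 kΩ.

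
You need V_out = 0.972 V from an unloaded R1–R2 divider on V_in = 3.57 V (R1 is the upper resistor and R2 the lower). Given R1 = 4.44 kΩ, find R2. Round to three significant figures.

R2 ≈ 1.66 kΩ

Required fraction k = V_out/V_in = 0.2723.
R2 = R1 · 0.2723/(1 − 0.2723) = 1.661 kΩ.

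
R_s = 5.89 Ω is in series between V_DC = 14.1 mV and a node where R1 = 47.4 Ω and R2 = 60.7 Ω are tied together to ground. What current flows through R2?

I ≈ 0.190 mA

Equivalent of the parallel group: R_p = 26.62 Ω.
V_A = 14.1 × 26.62/32.51 = 11.55 mV.
I(R2) = V_A / R2 = 11.55/60.7 = 0.1902 mA.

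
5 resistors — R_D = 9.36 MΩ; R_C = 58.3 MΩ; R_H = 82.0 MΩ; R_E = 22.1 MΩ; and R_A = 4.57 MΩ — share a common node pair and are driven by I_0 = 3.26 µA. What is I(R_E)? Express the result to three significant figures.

I ≈ 0.369 µA

Total conductance ΣG = 1/9.36 + 1/58.3 + 1/82.0 + 1/22.1 + 1/4.57 = 0.4003 (units of 1/MΩ).
By the current-divider rule, I = I_0 · G_k/ΣG = 3.26 × 0.1131 = 0.3685 µA.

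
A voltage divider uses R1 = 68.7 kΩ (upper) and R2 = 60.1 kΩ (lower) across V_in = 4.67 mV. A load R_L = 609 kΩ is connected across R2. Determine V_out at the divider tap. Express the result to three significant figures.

V_out ≈ 2.07 mV

First combine the lower leg with the load: R2 ‖ R_L = 54.70 kΩ.
Then V_out = V_in · R2'/(R1 + R2') = 4.67 × 54.70/123.4 = 2.070 mV.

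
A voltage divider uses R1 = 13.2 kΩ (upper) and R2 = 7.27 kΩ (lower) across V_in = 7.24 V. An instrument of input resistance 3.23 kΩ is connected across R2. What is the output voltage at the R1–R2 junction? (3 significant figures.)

R2 ‖ R_L = (7.27 × 3.23)/(7.27 + 3.23) = 2.236 kΩ.
Then V_out = V_in · R2'/(R1 + R2') = 7.24 × 2.236/15.44 = 1.049 V.
(Unloaded it would be 2.57 V; the load pulls it down.)

V_out ≈ 1.05 V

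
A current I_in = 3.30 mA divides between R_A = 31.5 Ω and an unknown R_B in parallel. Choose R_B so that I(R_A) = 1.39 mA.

R_B ≈ 22.9 Ω

In a two-way split, I_A/I_in = R_B/(R_A + R_B).
With f = 0.4212, R_B = R_A · f/(1−f) = 31.5 × 0.7277 = 22.92 Ω.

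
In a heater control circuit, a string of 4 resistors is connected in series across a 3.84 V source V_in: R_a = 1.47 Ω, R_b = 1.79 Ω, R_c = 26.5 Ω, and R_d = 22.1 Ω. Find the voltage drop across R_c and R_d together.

V ≈ 3.60 V

Series total: ΣR = 1.47 + 1.79 + 26.5 + 22.1 = 51.86 Ω.
R_{R_c..R_d} = 26.5 + 22.1 = 48.60 Ω.
Voltage divider: V = V_in · (48.60 / 51.86) = 3.84 × 0.9371 = 3.599 V.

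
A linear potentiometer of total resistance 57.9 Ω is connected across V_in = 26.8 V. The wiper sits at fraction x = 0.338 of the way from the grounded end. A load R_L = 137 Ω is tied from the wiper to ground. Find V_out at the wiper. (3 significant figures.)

V_out ≈ 8.28 V

Lower segment x·R_p = 19.57 Ω; upper segment (1−x)·R_p = 38.33 Ω.
(x·R_p) ‖ R_L = 17.12 Ω.
Then V_out = V_in · 17.12/(38.33 + 17.12) = 8.276 V.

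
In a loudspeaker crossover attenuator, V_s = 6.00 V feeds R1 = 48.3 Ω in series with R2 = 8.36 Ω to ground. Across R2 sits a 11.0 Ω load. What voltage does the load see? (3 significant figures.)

R2 ‖ R_L = (8.36 × 11.0)/(8.36 + 11.0) = 4.750 Ω.
Now apply the divider: V_out = 6.00 × 0.08954 = 0.5372 V.

V_out ≈ 0.537 V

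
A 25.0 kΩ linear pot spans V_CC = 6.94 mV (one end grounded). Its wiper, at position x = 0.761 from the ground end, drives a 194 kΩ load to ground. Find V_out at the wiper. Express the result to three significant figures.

Lower segment x·R_p = 19.02 kΩ; upper segment (1−x)·R_p = 5.975 kΩ.
(x·R_p) ‖ R_L = 17.33 kΩ.
Then V_out = V_CC · 17.33/(5.975 + 17.33) = 5.160 mV.

V_out ≈ 5.16 mV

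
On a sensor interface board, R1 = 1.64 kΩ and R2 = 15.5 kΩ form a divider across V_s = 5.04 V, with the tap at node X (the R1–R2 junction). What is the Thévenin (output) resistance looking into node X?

Looking into X with the source shorted: R_th = R1·R2/(R1+R2) = 1.640 × 15.5/17.14 = 1.483 kΩ.

R_th ≈ 1.48 kΩ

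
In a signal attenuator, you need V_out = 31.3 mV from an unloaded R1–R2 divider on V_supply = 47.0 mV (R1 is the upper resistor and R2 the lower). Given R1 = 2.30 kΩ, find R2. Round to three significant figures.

The divider ratio is R2/(R1+R2) = 31.3/47.0 = 0.6660.
R2 = R1 · 0.6660/(1 − 0.6660) = 4.585 kΩ.

R2 ≈ 4.59 kΩ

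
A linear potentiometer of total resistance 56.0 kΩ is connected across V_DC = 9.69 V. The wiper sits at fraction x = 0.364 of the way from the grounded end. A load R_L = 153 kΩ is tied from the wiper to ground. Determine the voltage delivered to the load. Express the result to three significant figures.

Split the track: R_lower = x·R_p = 20.38 kΩ, R_upper = (1−x)·R_p = 35.62 kΩ.
Lower segment in parallel with the load: 20.38 ‖ 153 = 17.99 kΩ.
Loaded-divider output: V_out = 9.69 × 0.3356 = 3.252 V.

V_out ≈ 3.25 V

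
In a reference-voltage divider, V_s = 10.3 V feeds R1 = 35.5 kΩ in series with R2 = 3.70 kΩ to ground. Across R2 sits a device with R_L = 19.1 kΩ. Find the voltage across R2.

V_out ≈ 0.827 V

First combine the lower leg with the load: R2 ‖ R_L = 3.100 kΩ.
Now apply the divider: V_out = 10.3 × 0.08030 = 0.8271 V.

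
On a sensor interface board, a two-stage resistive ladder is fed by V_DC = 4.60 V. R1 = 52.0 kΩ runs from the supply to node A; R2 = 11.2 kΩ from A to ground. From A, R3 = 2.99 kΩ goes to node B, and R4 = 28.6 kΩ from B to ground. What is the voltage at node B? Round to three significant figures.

Looking into the second stage from A: R3 + R4 = 31.59 kΩ appears in parallel with R2.
Effective lower resistance at A: R2 ‖ 31.59 = 8.268 kΩ.
V_A = 4.60 × 8.268/(52.0 + 8.268) = 0.6311 V.
Then the unloaded second divider: V_B = V_A × R4/(R3+R4) = 0.6311 × 0.9053 = 0.5714 V.

V_B ≈ 0.571 V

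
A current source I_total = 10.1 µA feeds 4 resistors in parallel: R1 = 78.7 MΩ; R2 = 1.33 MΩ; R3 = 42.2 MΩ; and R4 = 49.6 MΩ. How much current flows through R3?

I ≈ 0.296 µA

ΣG = 1/78.7 + 1/1.33 + 1/42.2 + 1/49.6 = 0.8084.
R3 takes the fraction G_k/ΣG = 0.02370/0.8084 = 0.02931, so I = 10.1 × 0.02931 = 0.2960 µA.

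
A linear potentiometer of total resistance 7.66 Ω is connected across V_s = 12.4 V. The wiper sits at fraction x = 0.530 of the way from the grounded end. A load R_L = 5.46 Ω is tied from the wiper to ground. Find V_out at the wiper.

Lower segment x·R_p = 4.060 Ω; upper segment (1−x)·R_p = 3.600 Ω.
Lower segment in parallel with the load: 4.060 ‖ 5.46 = 2.328 Ω.
Then V_out = V_s · 2.328/(3.600 + 2.328) = 4.870 V.

V_out ≈ 4.87 V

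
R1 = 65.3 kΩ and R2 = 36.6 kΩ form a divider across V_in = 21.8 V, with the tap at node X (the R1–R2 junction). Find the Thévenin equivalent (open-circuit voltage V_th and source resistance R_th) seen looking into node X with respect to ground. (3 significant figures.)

Open-circuit (no load on X): V_th = V_in · R2/(R1 + R2) = 21.8 × 36.6/(65.30 + 36.6) = 7.830 V.
Looking into X with the source shorted: R_th = R1·R2/(R1+R2) = 65.30 × 36.6/101.9 = 23.45 kΩ.

V_th ≈ 7.83 V, R_th ≈ 23.5 kΩ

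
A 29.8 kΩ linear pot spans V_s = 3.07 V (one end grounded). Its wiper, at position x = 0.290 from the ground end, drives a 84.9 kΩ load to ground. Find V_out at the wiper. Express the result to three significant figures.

Lower segment x·R_p = 8.642 kΩ; upper segment (1−x)·R_p = 21.16 kΩ.
R_L loads the lower segment: effective lower R = 7.844 kΩ.
V_out = 3.07 × 7.844/(21.16 + 7.844) = 0.8303 V.

V_out ≈ 0.830 V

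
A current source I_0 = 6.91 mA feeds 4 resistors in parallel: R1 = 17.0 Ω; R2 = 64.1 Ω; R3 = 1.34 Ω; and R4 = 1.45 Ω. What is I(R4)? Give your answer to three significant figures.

Conductances: ΣG = 1/17.0 + 1/64.1 + 1/1.34 + 1/1.45 = 1.510 (1/Ω).
R4 takes the fraction G_k/ΣG = 0.6897/1.510 = 0.4566, so I = 6.91 × 0.4566 = 3.155 mA.

I ≈ 3.16 mA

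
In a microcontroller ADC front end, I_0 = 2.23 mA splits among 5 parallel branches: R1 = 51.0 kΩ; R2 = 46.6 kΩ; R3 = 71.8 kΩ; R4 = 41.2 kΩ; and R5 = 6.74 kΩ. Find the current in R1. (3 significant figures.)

I ≈ 0.192 mA

Conductances: ΣG = 1/51.0 + 1/46.6 + 1/71.8 + 1/41.2 + 1/6.74 = 0.2276 (1/kΩ).
Current divider: I(R1) = I_0 · G_k/ΣG = 2.23 × (0.01961/0.2276) = 2.23 × 0.08614 = 0.1921 mA.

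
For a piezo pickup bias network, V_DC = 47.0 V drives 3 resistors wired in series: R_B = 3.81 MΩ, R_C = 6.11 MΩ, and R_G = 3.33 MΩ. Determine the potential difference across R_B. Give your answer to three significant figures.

ΣR = 3.81 + 6.11 + 3.33 = 13.25 MΩ.
Voltage divider: V = V_DC · (3.810 / 13.25) = 47.0 × 0.2875 = 13.51 V.

V ≈ 13.5 V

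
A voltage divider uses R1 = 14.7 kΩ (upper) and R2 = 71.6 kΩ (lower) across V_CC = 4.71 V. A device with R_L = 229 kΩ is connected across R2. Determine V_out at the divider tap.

The load sits in parallel with R2, giving an effective lower resistance R2' = R2·R_L/(R2+R_L) = 54.55 kΩ.
Voltage divider with the loaded lower leg: V_out = 4.71 × 54.55/(14.7 + 54.55) = 4.71 × 0.7877 = 3.710 V.

V_out ≈ 3.71 V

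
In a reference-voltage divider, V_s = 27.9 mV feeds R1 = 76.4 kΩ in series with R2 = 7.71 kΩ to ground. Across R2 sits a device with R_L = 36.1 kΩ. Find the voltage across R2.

V_out ≈ 2.14 mV

R2 ‖ R_L = (7.71 × 36.1)/(7.71 + 36.1) = 6.353 kΩ.
Now apply the divider: V_out = 27.9 × 0.07677 = 2.142 mV.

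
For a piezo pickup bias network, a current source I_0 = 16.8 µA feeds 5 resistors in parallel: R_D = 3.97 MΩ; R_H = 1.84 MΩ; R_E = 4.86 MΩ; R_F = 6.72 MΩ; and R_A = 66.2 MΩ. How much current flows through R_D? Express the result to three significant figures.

Total conductance ΣG = 1/3.97 + 1/1.84 + 1/4.86 + 1/6.72 + 1/66.2 = 1.165 (units of 1/MΩ).
Current divider: I(R_D) = I_0 · G_k/ΣG = 16.8 × (0.2519/1.165) = 16.8 × 0.2162 = 3.632 µA.

I ≈ 3.63 µA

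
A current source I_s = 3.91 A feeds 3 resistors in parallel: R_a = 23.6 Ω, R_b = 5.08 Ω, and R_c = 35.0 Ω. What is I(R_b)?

Conductances: ΣG = 1/23.6 + 1/5.08 + 1/35.0 = 0.2678 (1/Ω).
Current divider: I(R_b) = I_s · G_k/ΣG = 3.91 × (0.1969/0.2678) = 3.91 × 0.7351 = 2.874 A.

I ≈ 2.87 A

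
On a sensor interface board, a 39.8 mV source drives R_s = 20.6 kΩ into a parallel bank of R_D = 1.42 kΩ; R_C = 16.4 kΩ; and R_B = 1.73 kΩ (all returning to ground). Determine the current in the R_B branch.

Equivalent of the parallel group: R_p = 0.7445 kΩ.
Node voltage V_A = V_in · R_p/(R_s + R_p) = 39.8 × 0.03488 = 1.388 mV.
I(R_B) = V_A / R_B = 1.388/1.73 = 0.8024 µA.

I ≈ 0.802 µA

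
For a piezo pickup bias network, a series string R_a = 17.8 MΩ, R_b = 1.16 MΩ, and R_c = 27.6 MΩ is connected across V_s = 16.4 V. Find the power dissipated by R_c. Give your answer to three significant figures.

ΣR = 46.56 MΩ → I = 16.4/46.56 = 0.3522 µA.
P = I²R = 0.1241 × 27.6 = 3.424 µW.

P ≈ 3.42 µW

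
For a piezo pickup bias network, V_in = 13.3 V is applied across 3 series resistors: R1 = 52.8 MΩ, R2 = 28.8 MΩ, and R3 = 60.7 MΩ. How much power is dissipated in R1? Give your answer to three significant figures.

Series current I = V_in/ΣR = 13.3/142.3 = 0.09346 µA.
V(R1) = I·R = 4.935 V; P = V·I = 4.935 × 0.09346 = 0.4612 µW.

P ≈ 0.461 µW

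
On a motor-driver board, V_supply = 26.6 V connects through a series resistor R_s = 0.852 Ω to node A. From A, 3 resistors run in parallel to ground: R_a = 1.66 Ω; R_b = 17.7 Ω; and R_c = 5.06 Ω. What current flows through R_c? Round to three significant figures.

Parallel bank: R_p = 1/(1/1.66 + 1/17.7 + 1/5.06) = 1.167 Ω.
V_A = 26.6 × 1.167/2.019 = 15.38 V.
I(R_c) = V_A / R_c = 15.38/5.06 = 3.039 A.

I ≈ 3.04 A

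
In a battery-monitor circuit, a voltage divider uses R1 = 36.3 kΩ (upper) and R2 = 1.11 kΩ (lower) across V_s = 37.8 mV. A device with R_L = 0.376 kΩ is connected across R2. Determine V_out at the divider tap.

V_out ≈ 0.290 mV

First combine the lower leg with the load: R2 ‖ R_L = 0.2809 kΩ.
Now apply the divider: V_out = 37.8 × 0.007678 = 0.2902 mV.
(Unloaded it would be 1.12 mV; the load pulls it down.)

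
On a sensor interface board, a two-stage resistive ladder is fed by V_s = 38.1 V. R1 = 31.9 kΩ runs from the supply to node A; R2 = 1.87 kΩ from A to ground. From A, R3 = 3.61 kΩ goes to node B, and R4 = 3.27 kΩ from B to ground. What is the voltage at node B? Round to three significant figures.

V_B ≈ 0.798 V

The second stage (R3 + R4 = 6.880 kΩ) loads node A in parallel with R2.
R2 ‖ (R3+R4) = 1.470 kΩ.
So V_A = 38.1 × 0.04406 = 1.679 V.
Stage 2 is unloaded, so V_B = V_A · R4/(R3+R4) = 1.679 × 3.27/6.880 = 0.7979 V.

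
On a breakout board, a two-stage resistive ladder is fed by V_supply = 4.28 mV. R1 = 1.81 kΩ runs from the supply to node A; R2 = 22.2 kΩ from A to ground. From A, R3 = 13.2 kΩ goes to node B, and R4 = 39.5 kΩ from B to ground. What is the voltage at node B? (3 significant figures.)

Node A sees R2 in parallel with the series input of stage 2, R3 + R4 = 52.70 kΩ.
Effective lower resistance at A: R2 ‖ 52.70 = 15.62 kΩ.
V_A = 4.28 × 15.62/(1.81 + 15.62) = 3.836 mV.
Then the unloaded second divider: V_B = V_A × R4/(R3+R4) = 3.836 × 0.7495 = 2.875 mV.

V_B ≈ 2.87 mV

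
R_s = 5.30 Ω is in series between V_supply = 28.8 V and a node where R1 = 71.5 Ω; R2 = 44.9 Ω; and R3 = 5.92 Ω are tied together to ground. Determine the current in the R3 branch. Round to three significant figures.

I ≈ 2.33 A

Combine the parallel branches: R_p = (1/71.5 + 1/44.9 + 1/5.92)⁻¹ = 4.874 Ω.
V_A = 28.8 × 4.874/10.17 = 13.80 V.
I(R3) = V_A / R3 = 13.80/5.92 = 2.331 A.
(Check via current divider: I_total = 2.831 A; share G_k/ΣG = 0.8233 → same result.)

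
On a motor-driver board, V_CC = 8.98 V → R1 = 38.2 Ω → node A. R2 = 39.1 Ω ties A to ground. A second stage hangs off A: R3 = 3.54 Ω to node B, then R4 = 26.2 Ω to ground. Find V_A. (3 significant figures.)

V_A ≈ 2.75 V

Looking into the second stage from A: R3 + R4 = 29.74 Ω appears in parallel with R2.
R2 ‖ (R3+R4) = 16.89 Ω.
So V_A = 8.98 × 0.3066 = 2.753 V.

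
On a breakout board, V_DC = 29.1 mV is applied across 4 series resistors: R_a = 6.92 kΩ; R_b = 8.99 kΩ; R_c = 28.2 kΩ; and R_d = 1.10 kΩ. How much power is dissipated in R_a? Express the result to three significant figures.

Series current I = V_DC/ΣR = 29.1/45.21 = 0.6437 µA.
P = I²R = 0.4143 × 6.92 = 2.867 nW.

P ≈ 2.87 nW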